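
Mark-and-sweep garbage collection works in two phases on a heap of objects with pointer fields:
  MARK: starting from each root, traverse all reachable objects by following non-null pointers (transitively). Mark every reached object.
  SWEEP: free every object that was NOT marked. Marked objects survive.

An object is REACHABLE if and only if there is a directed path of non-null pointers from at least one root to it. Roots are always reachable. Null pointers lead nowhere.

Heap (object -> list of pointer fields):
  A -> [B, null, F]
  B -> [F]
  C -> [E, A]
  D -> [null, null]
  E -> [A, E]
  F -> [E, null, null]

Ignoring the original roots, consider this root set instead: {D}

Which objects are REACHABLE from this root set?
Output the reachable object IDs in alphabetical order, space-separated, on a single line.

Roots: D
Mark D: refs=null null, marked=D
Unmarked (collected): A B C E F

Answer: D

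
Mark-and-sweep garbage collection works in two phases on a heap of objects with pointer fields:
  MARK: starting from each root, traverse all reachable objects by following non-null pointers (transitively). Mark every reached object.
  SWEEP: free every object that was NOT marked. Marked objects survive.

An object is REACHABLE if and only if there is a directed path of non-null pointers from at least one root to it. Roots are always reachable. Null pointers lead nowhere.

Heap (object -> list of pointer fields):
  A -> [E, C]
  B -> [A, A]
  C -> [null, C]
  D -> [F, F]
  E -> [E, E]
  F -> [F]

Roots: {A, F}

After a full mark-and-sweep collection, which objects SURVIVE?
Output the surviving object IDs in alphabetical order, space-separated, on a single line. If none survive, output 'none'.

Roots: A F
Mark A: refs=E C, marked=A
Mark F: refs=F, marked=A F
Mark E: refs=E E, marked=A E F
Mark C: refs=null C, marked=A C E F
Unmarked (collected): B D

Answer: A C E F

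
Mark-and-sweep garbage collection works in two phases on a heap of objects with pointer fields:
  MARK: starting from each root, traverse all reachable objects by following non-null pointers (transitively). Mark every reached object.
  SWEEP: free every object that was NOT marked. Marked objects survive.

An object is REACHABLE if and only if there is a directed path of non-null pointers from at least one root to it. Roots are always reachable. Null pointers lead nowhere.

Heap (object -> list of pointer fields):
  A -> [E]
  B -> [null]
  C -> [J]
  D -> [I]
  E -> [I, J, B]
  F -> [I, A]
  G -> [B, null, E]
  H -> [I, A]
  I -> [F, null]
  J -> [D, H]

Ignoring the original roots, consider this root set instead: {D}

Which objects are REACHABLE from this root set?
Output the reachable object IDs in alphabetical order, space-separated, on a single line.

Roots: D
Mark D: refs=I, marked=D
Mark I: refs=F null, marked=D I
Mark F: refs=I A, marked=D F I
Mark A: refs=E, marked=A D F I
Mark E: refs=I J B, marked=A D E F I
Mark J: refs=D H, marked=A D E F I J
Mark B: refs=null, marked=A B D E F I J
Mark H: refs=I A, marked=A B D E F H I J
Unmarked (collected): C G

Answer: A B D E F H I J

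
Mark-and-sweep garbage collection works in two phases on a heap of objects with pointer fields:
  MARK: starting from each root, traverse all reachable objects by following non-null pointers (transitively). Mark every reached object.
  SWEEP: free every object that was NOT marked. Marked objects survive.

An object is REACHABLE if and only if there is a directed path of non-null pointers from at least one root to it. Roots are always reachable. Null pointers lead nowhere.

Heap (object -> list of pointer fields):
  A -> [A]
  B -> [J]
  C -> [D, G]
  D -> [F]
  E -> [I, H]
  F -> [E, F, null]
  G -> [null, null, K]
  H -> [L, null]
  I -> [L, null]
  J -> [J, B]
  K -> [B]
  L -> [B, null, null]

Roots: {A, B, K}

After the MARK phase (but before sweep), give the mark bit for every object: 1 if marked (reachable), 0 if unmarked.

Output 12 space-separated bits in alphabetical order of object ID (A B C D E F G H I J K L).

Roots: A B K
Mark A: refs=A, marked=A
Mark B: refs=J, marked=A B
Mark K: refs=B, marked=A B K
Mark J: refs=J B, marked=A B J K
Unmarked (collected): C D E F G H I L

Answer: 1 1 0 0 0 0 0 0 0 1 1 0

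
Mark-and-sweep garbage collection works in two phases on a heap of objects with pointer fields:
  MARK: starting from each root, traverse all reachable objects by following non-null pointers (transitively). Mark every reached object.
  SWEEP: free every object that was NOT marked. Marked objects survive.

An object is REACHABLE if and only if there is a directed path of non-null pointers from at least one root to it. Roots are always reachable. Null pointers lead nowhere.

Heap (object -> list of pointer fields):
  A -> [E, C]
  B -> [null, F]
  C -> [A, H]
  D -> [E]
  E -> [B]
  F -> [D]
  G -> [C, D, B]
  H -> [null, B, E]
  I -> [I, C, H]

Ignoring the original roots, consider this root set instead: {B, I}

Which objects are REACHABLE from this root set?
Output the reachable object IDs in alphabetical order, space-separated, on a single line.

Answer: A B C D E F H I

Derivation:
Roots: B I
Mark B: refs=null F, marked=B
Mark I: refs=I C H, marked=B I
Mark F: refs=D, marked=B F I
Mark C: refs=A H, marked=B C F I
Mark H: refs=null B E, marked=B C F H I
Mark D: refs=E, marked=B C D F H I
Mark A: refs=E C, marked=A B C D F H I
Mark E: refs=B, marked=A B C D E F H I
Unmarked (collected): G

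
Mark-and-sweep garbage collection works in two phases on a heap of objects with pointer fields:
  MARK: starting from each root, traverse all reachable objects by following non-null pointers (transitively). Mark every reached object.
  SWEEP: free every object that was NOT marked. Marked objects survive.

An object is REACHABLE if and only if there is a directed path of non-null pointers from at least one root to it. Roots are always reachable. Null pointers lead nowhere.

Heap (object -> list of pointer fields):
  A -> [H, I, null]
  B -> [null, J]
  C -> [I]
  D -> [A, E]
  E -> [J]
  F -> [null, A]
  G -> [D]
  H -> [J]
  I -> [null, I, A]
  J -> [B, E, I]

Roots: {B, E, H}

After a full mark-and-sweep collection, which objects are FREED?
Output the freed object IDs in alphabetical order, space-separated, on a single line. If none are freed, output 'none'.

Answer: C D F G

Derivation:
Roots: B E H
Mark B: refs=null J, marked=B
Mark E: refs=J, marked=B E
Mark H: refs=J, marked=B E H
Mark J: refs=B E I, marked=B E H J
Mark I: refs=null I A, marked=B E H I J
Mark A: refs=H I null, marked=A B E H I J
Unmarked (collected): C D F G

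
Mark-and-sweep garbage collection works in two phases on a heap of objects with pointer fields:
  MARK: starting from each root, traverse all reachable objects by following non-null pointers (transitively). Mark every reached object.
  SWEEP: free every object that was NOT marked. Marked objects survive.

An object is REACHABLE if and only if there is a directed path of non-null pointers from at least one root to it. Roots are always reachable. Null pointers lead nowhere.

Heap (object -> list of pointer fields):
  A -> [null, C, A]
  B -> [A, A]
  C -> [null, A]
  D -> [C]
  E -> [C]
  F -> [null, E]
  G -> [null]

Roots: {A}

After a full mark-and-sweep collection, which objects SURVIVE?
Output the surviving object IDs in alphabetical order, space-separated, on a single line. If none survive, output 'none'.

Answer: A C

Derivation:
Roots: A
Mark A: refs=null C A, marked=A
Mark C: refs=null A, marked=A C
Unmarked (collected): B D E F G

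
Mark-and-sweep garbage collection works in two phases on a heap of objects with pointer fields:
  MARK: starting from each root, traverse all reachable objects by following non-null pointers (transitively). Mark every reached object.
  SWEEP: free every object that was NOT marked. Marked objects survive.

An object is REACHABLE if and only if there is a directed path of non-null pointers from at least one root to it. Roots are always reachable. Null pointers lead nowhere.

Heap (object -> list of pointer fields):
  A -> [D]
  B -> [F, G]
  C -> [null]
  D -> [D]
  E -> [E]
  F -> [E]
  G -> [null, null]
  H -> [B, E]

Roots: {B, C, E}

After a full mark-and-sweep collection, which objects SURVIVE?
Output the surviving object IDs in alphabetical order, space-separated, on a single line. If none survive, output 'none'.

Roots: B C E
Mark B: refs=F G, marked=B
Mark C: refs=null, marked=B C
Mark E: refs=E, marked=B C E
Mark F: refs=E, marked=B C E F
Mark G: refs=null null, marked=B C E F G
Unmarked (collected): A D H

Answer: B C E F G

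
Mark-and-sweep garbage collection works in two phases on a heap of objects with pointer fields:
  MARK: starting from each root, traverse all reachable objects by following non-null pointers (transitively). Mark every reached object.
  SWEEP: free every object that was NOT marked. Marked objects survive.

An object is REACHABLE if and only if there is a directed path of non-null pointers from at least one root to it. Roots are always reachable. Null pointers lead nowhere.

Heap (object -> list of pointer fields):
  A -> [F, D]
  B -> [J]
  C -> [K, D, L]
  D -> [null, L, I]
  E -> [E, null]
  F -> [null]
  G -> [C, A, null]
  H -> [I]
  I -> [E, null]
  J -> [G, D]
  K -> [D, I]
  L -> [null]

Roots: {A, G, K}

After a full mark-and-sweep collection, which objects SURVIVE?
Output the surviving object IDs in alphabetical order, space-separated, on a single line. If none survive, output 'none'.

Roots: A G K
Mark A: refs=F D, marked=A
Mark G: refs=C A null, marked=A G
Mark K: refs=D I, marked=A G K
Mark F: refs=null, marked=A F G K
Mark D: refs=null L I, marked=A D F G K
Mark C: refs=K D L, marked=A C D F G K
Mark I: refs=E null, marked=A C D F G I K
Mark L: refs=null, marked=A C D F G I K L
Mark E: refs=E null, marked=A C D E F G I K L
Unmarked (collected): B H J

Answer: A C D E F G I K L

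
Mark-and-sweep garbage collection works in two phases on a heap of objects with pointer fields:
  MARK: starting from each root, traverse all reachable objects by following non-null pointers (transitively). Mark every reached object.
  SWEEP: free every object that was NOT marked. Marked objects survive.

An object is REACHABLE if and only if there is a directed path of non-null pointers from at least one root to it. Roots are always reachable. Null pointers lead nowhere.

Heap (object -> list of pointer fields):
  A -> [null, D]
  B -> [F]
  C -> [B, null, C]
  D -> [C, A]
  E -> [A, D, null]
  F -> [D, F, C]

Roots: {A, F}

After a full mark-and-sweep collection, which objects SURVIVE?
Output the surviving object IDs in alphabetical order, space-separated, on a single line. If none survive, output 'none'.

Roots: A F
Mark A: refs=null D, marked=A
Mark F: refs=D F C, marked=A F
Mark D: refs=C A, marked=A D F
Mark C: refs=B null C, marked=A C D F
Mark B: refs=F, marked=A B C D F
Unmarked (collected): E

Answer: A B C D F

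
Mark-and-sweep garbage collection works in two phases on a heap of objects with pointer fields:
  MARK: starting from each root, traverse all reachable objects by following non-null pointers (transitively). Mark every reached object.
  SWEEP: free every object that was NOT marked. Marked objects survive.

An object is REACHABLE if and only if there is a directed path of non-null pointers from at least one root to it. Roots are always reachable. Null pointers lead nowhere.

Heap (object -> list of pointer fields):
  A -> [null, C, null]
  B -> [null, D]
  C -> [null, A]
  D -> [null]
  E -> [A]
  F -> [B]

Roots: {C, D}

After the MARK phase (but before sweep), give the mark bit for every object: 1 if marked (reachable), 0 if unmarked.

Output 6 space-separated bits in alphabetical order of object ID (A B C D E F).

Roots: C D
Mark C: refs=null A, marked=C
Mark D: refs=null, marked=C D
Mark A: refs=null C null, marked=A C D
Unmarked (collected): B E F

Answer: 1 0 1 1 0 0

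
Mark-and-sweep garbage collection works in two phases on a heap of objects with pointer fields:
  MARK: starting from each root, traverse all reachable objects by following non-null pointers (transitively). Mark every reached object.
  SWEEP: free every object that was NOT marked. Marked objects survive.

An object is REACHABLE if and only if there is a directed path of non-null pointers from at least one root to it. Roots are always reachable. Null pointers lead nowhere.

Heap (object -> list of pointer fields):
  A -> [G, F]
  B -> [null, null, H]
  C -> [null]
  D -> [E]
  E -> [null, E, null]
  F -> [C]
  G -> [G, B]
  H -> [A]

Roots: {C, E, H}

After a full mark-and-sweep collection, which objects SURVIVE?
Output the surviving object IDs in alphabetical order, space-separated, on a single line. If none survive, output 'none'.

Answer: A B C E F G H

Derivation:
Roots: C E H
Mark C: refs=null, marked=C
Mark E: refs=null E null, marked=C E
Mark H: refs=A, marked=C E H
Mark A: refs=G F, marked=A C E H
Mark G: refs=G B, marked=A C E G H
Mark F: refs=C, marked=A C E F G H
Mark B: refs=null null H, marked=A B C E F G H
Unmarked (collected): D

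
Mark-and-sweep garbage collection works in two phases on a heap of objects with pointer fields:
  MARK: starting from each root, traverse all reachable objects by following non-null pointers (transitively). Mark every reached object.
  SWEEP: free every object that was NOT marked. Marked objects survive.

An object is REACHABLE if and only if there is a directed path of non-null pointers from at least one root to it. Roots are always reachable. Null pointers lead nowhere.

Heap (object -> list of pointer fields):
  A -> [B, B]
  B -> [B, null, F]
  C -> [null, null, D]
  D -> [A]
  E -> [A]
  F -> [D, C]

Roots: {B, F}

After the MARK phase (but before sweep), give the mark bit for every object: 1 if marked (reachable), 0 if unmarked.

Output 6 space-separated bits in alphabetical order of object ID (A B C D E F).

Roots: B F
Mark B: refs=B null F, marked=B
Mark F: refs=D C, marked=B F
Mark D: refs=A, marked=B D F
Mark C: refs=null null D, marked=B C D F
Mark A: refs=B B, marked=A B C D F
Unmarked (collected): E

Answer: 1 1 1 1 0 1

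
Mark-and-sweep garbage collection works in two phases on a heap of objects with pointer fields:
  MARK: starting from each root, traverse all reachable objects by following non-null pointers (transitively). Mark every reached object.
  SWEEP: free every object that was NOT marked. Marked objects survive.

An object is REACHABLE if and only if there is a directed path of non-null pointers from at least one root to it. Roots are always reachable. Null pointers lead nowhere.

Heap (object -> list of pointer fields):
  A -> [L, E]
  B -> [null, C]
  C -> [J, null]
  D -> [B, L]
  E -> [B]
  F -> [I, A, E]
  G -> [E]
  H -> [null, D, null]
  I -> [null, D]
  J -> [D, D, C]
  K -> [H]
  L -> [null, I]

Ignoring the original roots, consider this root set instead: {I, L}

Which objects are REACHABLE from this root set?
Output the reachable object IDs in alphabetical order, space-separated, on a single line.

Answer: B C D I J L

Derivation:
Roots: I L
Mark I: refs=null D, marked=I
Mark L: refs=null I, marked=I L
Mark D: refs=B L, marked=D I L
Mark B: refs=null C, marked=B D I L
Mark C: refs=J null, marked=B C D I L
Mark J: refs=D D C, marked=B C D I J L
Unmarked (collected): A E F G H K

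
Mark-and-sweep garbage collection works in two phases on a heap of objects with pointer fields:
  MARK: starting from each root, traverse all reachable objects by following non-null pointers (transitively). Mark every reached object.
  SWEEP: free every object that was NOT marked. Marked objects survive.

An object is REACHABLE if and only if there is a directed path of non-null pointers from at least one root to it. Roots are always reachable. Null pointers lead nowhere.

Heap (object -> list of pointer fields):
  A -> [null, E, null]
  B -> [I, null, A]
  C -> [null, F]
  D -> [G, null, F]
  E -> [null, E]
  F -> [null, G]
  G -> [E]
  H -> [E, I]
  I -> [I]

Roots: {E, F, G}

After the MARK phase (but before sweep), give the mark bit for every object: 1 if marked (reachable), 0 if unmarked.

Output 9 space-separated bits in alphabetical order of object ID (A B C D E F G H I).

Answer: 0 0 0 0 1 1 1 0 0

Derivation:
Roots: E F G
Mark E: refs=null E, marked=E
Mark F: refs=null G, marked=E F
Mark G: refs=E, marked=E F G
Unmarked (collected): A B C D H I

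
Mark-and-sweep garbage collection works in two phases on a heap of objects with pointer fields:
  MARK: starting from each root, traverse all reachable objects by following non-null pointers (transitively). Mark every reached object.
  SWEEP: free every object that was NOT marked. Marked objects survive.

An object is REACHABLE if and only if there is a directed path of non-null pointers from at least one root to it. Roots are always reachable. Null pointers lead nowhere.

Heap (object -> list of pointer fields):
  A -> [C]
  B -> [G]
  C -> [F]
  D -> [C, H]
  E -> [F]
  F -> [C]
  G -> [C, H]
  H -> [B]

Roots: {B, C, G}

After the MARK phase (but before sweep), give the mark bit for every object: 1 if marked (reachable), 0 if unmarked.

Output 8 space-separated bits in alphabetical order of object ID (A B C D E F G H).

Roots: B C G
Mark B: refs=G, marked=B
Mark C: refs=F, marked=B C
Mark G: refs=C H, marked=B C G
Mark F: refs=C, marked=B C F G
Mark H: refs=B, marked=B C F G H
Unmarked (collected): A D E

Answer: 0 1 1 0 0 1 1 1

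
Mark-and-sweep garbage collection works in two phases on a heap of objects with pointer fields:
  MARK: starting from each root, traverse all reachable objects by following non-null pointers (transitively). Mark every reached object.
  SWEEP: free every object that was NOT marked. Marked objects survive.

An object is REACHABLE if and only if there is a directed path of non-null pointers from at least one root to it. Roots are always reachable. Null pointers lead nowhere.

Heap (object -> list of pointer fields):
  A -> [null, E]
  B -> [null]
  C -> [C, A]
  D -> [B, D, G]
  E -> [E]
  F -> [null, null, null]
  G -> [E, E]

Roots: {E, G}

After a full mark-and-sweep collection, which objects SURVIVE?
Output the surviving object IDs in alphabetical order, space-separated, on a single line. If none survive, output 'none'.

Answer: E G

Derivation:
Roots: E G
Mark E: refs=E, marked=E
Mark G: refs=E E, marked=E G
Unmarked (collected): A B C D F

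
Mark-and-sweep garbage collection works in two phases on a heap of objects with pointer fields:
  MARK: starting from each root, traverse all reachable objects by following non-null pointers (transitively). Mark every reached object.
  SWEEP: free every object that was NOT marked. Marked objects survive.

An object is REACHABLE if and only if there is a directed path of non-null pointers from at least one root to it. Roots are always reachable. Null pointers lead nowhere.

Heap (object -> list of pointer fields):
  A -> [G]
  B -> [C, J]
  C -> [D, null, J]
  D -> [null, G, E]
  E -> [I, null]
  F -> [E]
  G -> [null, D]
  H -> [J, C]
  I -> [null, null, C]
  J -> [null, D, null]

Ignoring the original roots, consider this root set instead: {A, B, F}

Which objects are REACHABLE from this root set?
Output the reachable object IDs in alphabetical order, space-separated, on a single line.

Answer: A B C D E F G I J

Derivation:
Roots: A B F
Mark A: refs=G, marked=A
Mark B: refs=C J, marked=A B
Mark F: refs=E, marked=A B F
Mark G: refs=null D, marked=A B F G
Mark C: refs=D null J, marked=A B C F G
Mark J: refs=null D null, marked=A B C F G J
Mark E: refs=I null, marked=A B C E F G J
Mark D: refs=null G E, marked=A B C D E F G J
Mark I: refs=null null C, marked=A B C D E F G I J
Unmarked (collected): H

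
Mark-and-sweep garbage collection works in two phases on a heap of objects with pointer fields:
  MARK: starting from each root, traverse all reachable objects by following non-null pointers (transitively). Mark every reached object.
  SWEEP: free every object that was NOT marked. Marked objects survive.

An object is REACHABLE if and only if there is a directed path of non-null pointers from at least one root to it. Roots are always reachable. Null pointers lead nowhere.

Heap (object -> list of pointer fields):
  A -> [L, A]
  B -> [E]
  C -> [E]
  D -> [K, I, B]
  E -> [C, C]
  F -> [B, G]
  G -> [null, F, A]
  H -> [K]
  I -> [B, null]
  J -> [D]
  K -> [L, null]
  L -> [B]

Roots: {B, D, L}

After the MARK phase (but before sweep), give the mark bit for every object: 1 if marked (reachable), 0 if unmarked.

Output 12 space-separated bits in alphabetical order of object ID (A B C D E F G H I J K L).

Roots: B D L
Mark B: refs=E, marked=B
Mark D: refs=K I B, marked=B D
Mark L: refs=B, marked=B D L
Mark E: refs=C C, marked=B D E L
Mark K: refs=L null, marked=B D E K L
Mark I: refs=B null, marked=B D E I K L
Mark C: refs=E, marked=B C D E I K L
Unmarked (collected): A F G H J

Answer: 0 1 1 1 1 0 0 0 1 0 1 1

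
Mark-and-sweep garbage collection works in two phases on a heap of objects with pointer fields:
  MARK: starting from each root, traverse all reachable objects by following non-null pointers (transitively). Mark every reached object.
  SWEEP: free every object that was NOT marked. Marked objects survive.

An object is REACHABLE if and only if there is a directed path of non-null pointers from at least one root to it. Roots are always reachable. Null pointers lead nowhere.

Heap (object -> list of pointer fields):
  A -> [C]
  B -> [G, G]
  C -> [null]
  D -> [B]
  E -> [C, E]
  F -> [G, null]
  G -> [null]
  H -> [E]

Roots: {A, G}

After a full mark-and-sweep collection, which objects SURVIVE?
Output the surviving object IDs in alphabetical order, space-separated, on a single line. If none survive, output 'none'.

Answer: A C G

Derivation:
Roots: A G
Mark A: refs=C, marked=A
Mark G: refs=null, marked=A G
Mark C: refs=null, marked=A C G
Unmarked (collected): B D E F H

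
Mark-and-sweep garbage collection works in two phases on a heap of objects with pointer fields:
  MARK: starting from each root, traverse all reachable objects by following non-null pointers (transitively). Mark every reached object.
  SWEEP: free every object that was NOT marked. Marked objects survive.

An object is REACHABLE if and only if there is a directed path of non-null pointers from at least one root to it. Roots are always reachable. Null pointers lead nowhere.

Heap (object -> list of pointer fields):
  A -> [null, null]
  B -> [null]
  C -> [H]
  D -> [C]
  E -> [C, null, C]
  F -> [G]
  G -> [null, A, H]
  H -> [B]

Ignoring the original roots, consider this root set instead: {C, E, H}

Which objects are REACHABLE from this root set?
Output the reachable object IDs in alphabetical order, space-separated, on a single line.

Answer: B C E H

Derivation:
Roots: C E H
Mark C: refs=H, marked=C
Mark E: refs=C null C, marked=C E
Mark H: refs=B, marked=C E H
Mark B: refs=null, marked=B C E H
Unmarked (collected): A D F G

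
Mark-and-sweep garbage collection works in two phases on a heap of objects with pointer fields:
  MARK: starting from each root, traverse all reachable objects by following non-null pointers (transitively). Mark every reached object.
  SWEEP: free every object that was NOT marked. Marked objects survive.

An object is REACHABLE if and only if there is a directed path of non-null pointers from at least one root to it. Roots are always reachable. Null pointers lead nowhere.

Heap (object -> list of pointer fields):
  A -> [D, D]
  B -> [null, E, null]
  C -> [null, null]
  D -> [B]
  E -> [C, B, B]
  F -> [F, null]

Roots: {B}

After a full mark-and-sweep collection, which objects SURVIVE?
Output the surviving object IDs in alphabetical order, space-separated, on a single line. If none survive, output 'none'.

Answer: B C E

Derivation:
Roots: B
Mark B: refs=null E null, marked=B
Mark E: refs=C B B, marked=B E
Mark C: refs=null null, marked=B C E
Unmarked (collected): A D F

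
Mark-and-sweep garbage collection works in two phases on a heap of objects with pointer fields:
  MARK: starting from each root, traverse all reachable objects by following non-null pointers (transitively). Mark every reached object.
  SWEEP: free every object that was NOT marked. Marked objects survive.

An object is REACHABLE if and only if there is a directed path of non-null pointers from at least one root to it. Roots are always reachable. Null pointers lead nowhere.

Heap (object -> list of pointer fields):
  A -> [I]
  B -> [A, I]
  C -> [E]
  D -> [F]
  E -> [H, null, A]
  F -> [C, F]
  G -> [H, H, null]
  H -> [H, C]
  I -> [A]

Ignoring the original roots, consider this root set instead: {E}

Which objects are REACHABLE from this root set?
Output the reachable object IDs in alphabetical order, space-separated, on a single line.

Answer: A C E H I

Derivation:
Roots: E
Mark E: refs=H null A, marked=E
Mark H: refs=H C, marked=E H
Mark A: refs=I, marked=A E H
Mark C: refs=E, marked=A C E H
Mark I: refs=A, marked=A C E H I
Unmarked (collected): B D F G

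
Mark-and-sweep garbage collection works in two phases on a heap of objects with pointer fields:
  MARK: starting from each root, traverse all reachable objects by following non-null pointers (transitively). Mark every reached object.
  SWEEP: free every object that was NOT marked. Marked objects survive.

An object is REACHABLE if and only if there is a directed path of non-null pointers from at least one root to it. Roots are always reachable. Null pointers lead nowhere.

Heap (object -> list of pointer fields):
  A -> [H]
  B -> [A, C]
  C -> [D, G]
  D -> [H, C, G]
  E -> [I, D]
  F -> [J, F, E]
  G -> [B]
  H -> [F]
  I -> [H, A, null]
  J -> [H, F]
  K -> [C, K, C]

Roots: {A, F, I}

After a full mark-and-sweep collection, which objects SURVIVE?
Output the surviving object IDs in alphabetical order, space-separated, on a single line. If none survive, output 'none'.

Answer: A B C D E F G H I J

Derivation:
Roots: A F I
Mark A: refs=H, marked=A
Mark F: refs=J F E, marked=A F
Mark I: refs=H A null, marked=A F I
Mark H: refs=F, marked=A F H I
Mark J: refs=H F, marked=A F H I J
Mark E: refs=I D, marked=A E F H I J
Mark D: refs=H C G, marked=A D E F H I J
Mark C: refs=D G, marked=A C D E F H I J
Mark G: refs=B, marked=A C D E F G H I J
Mark B: refs=A C, marked=A B C D E F G H I J
Unmarked (collected): K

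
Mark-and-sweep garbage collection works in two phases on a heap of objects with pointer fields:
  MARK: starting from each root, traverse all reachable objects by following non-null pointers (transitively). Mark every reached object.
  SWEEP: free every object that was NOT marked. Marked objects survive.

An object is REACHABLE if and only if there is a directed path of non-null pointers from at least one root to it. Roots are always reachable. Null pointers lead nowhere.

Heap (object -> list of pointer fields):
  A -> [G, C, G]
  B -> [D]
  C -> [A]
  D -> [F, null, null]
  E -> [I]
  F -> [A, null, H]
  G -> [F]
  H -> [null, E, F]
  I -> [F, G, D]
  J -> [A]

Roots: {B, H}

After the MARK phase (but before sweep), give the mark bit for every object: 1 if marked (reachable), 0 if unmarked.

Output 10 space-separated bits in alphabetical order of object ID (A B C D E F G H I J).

Roots: B H
Mark B: refs=D, marked=B
Mark H: refs=null E F, marked=B H
Mark D: refs=F null null, marked=B D H
Mark E: refs=I, marked=B D E H
Mark F: refs=A null H, marked=B D E F H
Mark I: refs=F G D, marked=B D E F H I
Mark A: refs=G C G, marked=A B D E F H I
Mark G: refs=F, marked=A B D E F G H I
Mark C: refs=A, marked=A B C D E F G H I
Unmarked (collected): J

Answer: 1 1 1 1 1 1 1 1 1 0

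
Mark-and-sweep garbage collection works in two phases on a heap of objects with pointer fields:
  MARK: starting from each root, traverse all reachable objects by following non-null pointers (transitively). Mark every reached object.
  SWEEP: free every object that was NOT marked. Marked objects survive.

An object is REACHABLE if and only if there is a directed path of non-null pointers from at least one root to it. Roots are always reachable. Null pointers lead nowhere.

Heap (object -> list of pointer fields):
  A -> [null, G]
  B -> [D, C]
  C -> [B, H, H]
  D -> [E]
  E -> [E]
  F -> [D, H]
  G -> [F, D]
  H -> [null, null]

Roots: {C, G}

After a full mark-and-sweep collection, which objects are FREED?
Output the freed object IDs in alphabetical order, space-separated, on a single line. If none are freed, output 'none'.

Answer: A

Derivation:
Roots: C G
Mark C: refs=B H H, marked=C
Mark G: refs=F D, marked=C G
Mark B: refs=D C, marked=B C G
Mark H: refs=null null, marked=B C G H
Mark F: refs=D H, marked=B C F G H
Mark D: refs=E, marked=B C D F G H
Mark E: refs=E, marked=B C D E F G H
Unmarked (collected): A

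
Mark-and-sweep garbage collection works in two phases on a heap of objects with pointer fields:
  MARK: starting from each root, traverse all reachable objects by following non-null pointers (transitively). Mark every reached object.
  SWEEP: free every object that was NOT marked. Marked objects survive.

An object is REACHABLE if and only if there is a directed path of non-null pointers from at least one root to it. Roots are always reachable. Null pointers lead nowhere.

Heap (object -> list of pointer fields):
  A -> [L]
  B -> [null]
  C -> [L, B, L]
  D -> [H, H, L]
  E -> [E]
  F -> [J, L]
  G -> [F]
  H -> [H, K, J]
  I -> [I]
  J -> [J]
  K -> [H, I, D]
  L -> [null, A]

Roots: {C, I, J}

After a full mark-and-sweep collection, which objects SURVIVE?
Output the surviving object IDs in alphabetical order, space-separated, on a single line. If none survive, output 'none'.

Answer: A B C I J L

Derivation:
Roots: C I J
Mark C: refs=L B L, marked=C
Mark I: refs=I, marked=C I
Mark J: refs=J, marked=C I J
Mark L: refs=null A, marked=C I J L
Mark B: refs=null, marked=B C I J L
Mark A: refs=L, marked=A B C I J L
Unmarked (collected): D E F G H K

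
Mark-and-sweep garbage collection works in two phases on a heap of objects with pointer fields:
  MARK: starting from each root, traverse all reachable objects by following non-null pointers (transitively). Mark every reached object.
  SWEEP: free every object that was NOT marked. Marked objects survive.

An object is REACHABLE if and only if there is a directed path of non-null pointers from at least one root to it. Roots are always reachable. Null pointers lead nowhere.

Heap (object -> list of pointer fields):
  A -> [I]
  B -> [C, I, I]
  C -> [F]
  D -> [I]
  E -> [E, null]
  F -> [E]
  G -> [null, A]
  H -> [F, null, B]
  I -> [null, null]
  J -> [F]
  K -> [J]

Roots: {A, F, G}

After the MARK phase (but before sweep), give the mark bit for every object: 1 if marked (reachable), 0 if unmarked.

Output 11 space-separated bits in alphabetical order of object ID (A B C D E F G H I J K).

Answer: 1 0 0 0 1 1 1 0 1 0 0

Derivation:
Roots: A F G
Mark A: refs=I, marked=A
Mark F: refs=E, marked=A F
Mark G: refs=null A, marked=A F G
Mark I: refs=null null, marked=A F G I
Mark E: refs=E null, marked=A E F G I
Unmarked (collected): B C D H J K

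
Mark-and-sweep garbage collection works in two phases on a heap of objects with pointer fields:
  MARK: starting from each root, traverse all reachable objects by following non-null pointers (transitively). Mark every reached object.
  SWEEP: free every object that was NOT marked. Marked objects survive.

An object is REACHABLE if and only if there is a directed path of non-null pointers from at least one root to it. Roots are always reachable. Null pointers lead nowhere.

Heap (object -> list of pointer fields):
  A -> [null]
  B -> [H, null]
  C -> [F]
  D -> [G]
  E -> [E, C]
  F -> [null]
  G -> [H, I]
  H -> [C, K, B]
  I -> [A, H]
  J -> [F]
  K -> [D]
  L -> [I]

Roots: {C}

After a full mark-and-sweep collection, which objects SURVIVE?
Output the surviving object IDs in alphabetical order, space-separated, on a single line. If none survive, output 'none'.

Answer: C F

Derivation:
Roots: C
Mark C: refs=F, marked=C
Mark F: refs=null, marked=C F
Unmarked (collected): A B D E G H I J K L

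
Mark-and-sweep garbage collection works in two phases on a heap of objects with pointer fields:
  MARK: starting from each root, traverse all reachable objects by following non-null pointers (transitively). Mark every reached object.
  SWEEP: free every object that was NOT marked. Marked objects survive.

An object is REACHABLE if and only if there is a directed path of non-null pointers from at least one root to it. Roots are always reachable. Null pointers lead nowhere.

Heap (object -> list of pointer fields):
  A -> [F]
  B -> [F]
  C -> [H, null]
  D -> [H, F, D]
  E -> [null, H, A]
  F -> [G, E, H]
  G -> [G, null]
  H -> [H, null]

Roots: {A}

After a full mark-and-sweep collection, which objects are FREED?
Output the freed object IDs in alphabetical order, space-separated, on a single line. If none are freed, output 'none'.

Answer: B C D

Derivation:
Roots: A
Mark A: refs=F, marked=A
Mark F: refs=G E H, marked=A F
Mark G: refs=G null, marked=A F G
Mark E: refs=null H A, marked=A E F G
Mark H: refs=H null, marked=A E F G H
Unmarked (collected): B C D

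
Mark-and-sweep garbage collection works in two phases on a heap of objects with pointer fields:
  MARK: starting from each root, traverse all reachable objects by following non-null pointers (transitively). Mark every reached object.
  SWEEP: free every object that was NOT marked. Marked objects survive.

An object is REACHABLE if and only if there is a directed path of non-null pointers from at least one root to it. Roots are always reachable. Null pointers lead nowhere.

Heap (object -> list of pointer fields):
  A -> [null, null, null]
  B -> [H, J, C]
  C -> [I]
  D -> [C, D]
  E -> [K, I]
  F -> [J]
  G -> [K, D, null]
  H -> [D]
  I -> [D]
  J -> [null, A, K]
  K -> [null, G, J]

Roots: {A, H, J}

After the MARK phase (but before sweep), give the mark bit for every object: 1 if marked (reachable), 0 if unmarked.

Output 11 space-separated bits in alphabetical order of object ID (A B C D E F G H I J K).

Answer: 1 0 1 1 0 0 1 1 1 1 1

Derivation:
Roots: A H J
Mark A: refs=null null null, marked=A
Mark H: refs=D, marked=A H
Mark J: refs=null A K, marked=A H J
Mark D: refs=C D, marked=A D H J
Mark K: refs=null G J, marked=A D H J K
Mark C: refs=I, marked=A C D H J K
Mark G: refs=K D null, marked=A C D G H J K
Mark I: refs=D, marked=A C D G H I J K
Unmarked (collected): B E F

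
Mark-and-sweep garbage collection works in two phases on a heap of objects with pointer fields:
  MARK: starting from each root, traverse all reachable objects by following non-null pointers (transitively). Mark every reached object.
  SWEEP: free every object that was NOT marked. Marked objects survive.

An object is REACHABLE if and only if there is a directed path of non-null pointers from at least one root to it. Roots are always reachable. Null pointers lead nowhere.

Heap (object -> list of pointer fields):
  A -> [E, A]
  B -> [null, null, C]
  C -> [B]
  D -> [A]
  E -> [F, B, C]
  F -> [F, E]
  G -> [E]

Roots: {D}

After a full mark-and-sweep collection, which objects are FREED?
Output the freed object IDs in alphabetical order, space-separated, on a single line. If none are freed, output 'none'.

Answer: G

Derivation:
Roots: D
Mark D: refs=A, marked=D
Mark A: refs=E A, marked=A D
Mark E: refs=F B C, marked=A D E
Mark F: refs=F E, marked=A D E F
Mark B: refs=null null C, marked=A B D E F
Mark C: refs=B, marked=A B C D E F
Unmarked (collected): G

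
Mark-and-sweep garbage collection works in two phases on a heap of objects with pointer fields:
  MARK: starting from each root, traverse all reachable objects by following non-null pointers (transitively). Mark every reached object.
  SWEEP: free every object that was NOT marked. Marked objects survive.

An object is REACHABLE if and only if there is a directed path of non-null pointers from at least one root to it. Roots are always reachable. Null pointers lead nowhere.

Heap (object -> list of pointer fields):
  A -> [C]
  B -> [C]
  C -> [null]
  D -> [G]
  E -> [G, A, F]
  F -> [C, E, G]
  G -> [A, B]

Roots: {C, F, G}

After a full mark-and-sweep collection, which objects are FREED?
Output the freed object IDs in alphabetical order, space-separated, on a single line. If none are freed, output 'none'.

Answer: D

Derivation:
Roots: C F G
Mark C: refs=null, marked=C
Mark F: refs=C E G, marked=C F
Mark G: refs=A B, marked=C F G
Mark E: refs=G A F, marked=C E F G
Mark A: refs=C, marked=A C E F G
Mark B: refs=C, marked=A B C E F G
Unmarked (collected): D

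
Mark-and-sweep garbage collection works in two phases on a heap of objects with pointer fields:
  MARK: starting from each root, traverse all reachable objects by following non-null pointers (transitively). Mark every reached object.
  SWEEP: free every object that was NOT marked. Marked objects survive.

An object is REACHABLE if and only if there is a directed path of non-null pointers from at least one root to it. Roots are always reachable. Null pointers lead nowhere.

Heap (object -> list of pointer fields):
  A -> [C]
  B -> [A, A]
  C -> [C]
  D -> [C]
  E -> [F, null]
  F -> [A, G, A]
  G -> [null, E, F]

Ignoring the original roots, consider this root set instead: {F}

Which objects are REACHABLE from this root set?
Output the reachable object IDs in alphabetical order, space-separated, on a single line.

Roots: F
Mark F: refs=A G A, marked=F
Mark A: refs=C, marked=A F
Mark G: refs=null E F, marked=A F G
Mark C: refs=C, marked=A C F G
Mark E: refs=F null, marked=A C E F G
Unmarked (collected): B D

Answer: A C E F G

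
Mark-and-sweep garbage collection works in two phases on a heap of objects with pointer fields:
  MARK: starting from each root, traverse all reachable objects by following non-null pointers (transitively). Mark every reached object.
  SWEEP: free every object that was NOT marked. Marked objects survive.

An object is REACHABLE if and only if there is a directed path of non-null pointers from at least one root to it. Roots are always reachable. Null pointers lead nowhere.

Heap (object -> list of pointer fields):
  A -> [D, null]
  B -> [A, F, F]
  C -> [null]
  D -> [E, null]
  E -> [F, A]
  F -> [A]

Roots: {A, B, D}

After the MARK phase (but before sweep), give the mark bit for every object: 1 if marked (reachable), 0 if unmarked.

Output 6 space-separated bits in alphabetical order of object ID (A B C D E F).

Roots: A B D
Mark A: refs=D null, marked=A
Mark B: refs=A F F, marked=A B
Mark D: refs=E null, marked=A B D
Mark F: refs=A, marked=A B D F
Mark E: refs=F A, marked=A B D E F
Unmarked (collected): C

Answer: 1 1 0 1 1 1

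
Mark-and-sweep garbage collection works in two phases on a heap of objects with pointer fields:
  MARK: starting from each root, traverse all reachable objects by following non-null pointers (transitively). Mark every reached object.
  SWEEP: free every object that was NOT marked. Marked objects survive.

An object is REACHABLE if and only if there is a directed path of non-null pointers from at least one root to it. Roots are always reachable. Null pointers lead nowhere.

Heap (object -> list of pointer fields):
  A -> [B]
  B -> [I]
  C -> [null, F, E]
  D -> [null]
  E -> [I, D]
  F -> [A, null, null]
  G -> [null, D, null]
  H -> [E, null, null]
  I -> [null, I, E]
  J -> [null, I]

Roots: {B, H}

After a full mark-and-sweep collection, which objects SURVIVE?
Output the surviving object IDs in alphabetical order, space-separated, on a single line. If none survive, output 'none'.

Answer: B D E H I

Derivation:
Roots: B H
Mark B: refs=I, marked=B
Mark H: refs=E null null, marked=B H
Mark I: refs=null I E, marked=B H I
Mark E: refs=I D, marked=B E H I
Mark D: refs=null, marked=B D E H I
Unmarked (collected): A C F G J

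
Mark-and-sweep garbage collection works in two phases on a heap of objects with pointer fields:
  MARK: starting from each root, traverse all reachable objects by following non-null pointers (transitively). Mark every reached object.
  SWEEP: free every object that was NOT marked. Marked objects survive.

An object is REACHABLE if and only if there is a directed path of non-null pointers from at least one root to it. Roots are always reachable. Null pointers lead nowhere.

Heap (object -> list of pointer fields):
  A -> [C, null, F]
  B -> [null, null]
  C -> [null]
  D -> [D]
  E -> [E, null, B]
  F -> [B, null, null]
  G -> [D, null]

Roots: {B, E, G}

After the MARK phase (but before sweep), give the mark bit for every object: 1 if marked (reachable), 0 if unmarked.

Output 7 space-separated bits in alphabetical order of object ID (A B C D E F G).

Answer: 0 1 0 1 1 0 1

Derivation:
Roots: B E G
Mark B: refs=null null, marked=B
Mark E: refs=E null B, marked=B E
Mark G: refs=D null, marked=B E G
Mark D: refs=D, marked=B D E G
Unmarked (collected): A C F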